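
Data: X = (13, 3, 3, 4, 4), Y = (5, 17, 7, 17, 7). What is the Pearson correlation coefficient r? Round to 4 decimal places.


r = sum((xi-xbar)(yi-ybar)) / sqrt(sum((xi-xbar)^2) * sum((yi-ybar)^2))
n = 5, xbar = 27/5 = 5.4, ybar = 53/5 = 10.6
Sxy = sum((xi-xbar)(yi-ybar)) = -53.2
Sxx = sum((xi-xbar)^2) = 73.2
Syy = sum((yi-ybar)^2) = 139.2
sqrt(Sxx*Syy) ≈ 100.942756
r = Sxy / sqrt(Sxx*Syy) = -53.2 / 100.942756 ≈ -0.527031

-0.5270


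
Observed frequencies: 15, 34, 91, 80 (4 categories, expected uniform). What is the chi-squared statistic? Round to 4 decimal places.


chi2 = sum((O-E)^2/E), E = total/4
total = 220, E = 220/4 = 55
(15 - 55)^2 / 55 = 1600 / 55 = 320/11 ≈ 29.090909
(34 - 55)^2 / 55 = 441 / 55 = 441/55 ≈ 8.018182
(91 - 55)^2 / 55 = 1296 / 55 = 1296/55 ≈ 23.563636
(80 - 55)^2 / 55 = 625 / 55 = 125/11 ≈ 11.363636
chi2 = 3962/55 ≈ 72.036364

72.0364


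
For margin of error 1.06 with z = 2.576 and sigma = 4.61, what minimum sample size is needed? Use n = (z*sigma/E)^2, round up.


z*sigma/E = 2.576 * 4.61 / 1.06 = 74221/6625 ≈ 11.203170
(z*sigma/E)^2 ≈ 125.511014
round up: n = 126

126


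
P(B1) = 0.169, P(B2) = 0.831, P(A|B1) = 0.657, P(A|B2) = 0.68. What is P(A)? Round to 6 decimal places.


P(A) = P(A|B1)*P(B1) + P(A|B2)*P(B2)
P(A|B1)*P(B1) = 0.657 * 0.169 = 0.111033
P(A|B2)*P(B2) = 0.68 * 0.831 = 0.56508
P(A) = 0.111033 + 0.56508 = 0.676113

0.676113


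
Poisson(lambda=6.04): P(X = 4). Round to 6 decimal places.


P = e^(-lam) * lam^k / k!
e^(-6.04) ≈ 0.002381559
lam^k = 6.04^4 ≈ 1330.907139
k! = 4! = 24
P = 0.002381559 * 1330.907139 / 24 ≈ 0.132068

0.132068


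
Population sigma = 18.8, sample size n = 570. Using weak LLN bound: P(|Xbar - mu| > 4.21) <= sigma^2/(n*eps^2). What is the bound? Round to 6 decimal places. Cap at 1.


bound = min(1, sigma^2/(n*eps^2))
sigma^2 = 18.8^2 = 353.44
n*eps^2 = 570 * 4.21^2 = 570 * 17.7241 = 10102.737
sigma^2/(n*eps^2) = 353.44 / 10102.737 ≈ 0.03498458

0.034985


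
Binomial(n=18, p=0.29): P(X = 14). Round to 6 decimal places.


P = C(n,k) * p^k * (1-p)^(n-k)
C(18,14) = 3060
p^k = 0.29^14 ≈ 0.00000002975582
(1-p)^(n-k) = 0.71^4 ≈ 0.2541168
P = 3060 * 0.00000002975582 * 0.2541168 ≈ 0.000023

0.000023


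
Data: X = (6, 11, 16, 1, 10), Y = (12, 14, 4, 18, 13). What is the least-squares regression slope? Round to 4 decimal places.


b = sum((xi-xbar)(yi-ybar)) / sum((xi-xbar)^2)
n = 5, xbar = 44/5 = 8.8, ybar = 61/5 = 12.2
Sxy = sum((xi-xbar)(yi-ybar)) = -98.8
Sxx = sum((xi-xbar)^2) = 126.8
b = Sxy / Sxx = -247/317 ≈ -0.779180

-0.7792


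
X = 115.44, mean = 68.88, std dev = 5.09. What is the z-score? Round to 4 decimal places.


z = (X - mu) / sigma
X - mu = 115.44 - 68.88 = 46.56
z = 46.56 / 5.09 = 4656/509 ≈ 9.147348

9.1473


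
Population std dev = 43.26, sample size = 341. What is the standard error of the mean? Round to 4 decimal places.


SE = sigma / sqrt(n)
sqrt(341) ≈ 18.466185
SE = 43.26 / 18.466185 ≈ 2.342660

2.3427


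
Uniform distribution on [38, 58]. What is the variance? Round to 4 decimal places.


Var = (b-a)^2 / 12
(b-a)^2 = (58 - 38)^2 = 400
Var = 400/12 ≈ 33.333333

33.3333


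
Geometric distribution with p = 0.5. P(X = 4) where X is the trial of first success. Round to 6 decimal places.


P = (1-p)^(k-1) * p
(1-p)^(k-1) = 0.5^3 = 0.125
P = 0.125 * 0.5 = 0.0625

0.062500


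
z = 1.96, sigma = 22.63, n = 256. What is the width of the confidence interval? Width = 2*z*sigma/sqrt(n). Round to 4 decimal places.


width = 2*z*sigma/sqrt(n)
2*z*sigma = 2 * 1.96 * 22.63 = 88.7096
sqrt(256) = 16
width = 88.7096 / 16 = 5.54435

5.5444


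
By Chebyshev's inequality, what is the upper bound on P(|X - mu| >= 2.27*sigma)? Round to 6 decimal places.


P <= 1/k^2
k^2 = 2.27^2 = 5.1529
1/k^2 = 1 / 5.1529 ≈ 0.19406548

0.194065


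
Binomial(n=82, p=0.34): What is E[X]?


E[X] = n*p = 82 * 0.34 = 27.88

27.88


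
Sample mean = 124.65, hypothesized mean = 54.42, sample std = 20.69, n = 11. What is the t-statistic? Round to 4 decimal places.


t = (xbar - mu0) / (s/sqrt(n))
xbar - mu0 = 124.65 - 54.42 = 70.23
sqrt(11) ≈ 3.31662479
s/sqrt(n) = 20.69 / 3.31662479 ≈ 6.23826972
t = 70.23 / 6.23826972 ≈ 11.257929

11.2579


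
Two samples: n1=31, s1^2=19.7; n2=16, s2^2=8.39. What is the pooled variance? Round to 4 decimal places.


sp^2 = ((n1-1)*s1^2 + (n2-1)*s2^2)/(n1+n2-2)
(n1-1)*s1^2 = 30 * 19.7 = 591
(n2-1)*s2^2 = 15 * 8.39 = 125.85
numerator = 591 + 125.85 = 716.85
n1+n2-2 = 45
sp^2 = 716.85 / 45 = 15.93

15.9300


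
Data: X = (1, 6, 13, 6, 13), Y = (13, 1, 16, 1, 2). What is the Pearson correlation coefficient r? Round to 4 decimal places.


r = sum((xi-xbar)(yi-ybar)) / sqrt(sum((xi-xbar)^2) * sum((yi-ybar)^2))
n = 5, xbar = 39/5 = 7.8, ybar = 33/5 = 6.6
Sxy = sum((xi-xbar)(yi-ybar)) = 1.6
Sxx = sum((xi-xbar)^2) = 106.8
Syy = sum((yi-ybar)^2) = 213.2
sqrt(Sxx*Syy) ≈ 150.896521
r = Sxy / sqrt(Sxx*Syy) = 1.6 / 150.896521 ≈ 0.010603

0.0106


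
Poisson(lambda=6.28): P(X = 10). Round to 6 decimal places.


P = e^(-lam) * lam^k / k!
e^(-6.28) ≈ 0.001873401
lam^k = 6.28^10 ≈ 95410558.347923
k! = 10! = 3628800
P = 0.001873401 * 95410558.347923 / 3628800 ≈ 0.049257

0.049257


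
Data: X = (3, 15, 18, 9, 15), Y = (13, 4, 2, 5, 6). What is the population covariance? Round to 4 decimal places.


Cov = (1/n)*sum((xi-xbar)(yi-ybar))
n = 5, xbar = 60/5 = 12, ybar = 30/5 = 6
sum((xi-xbar)(yi-ybar)) = -90
Cov = -90 / 5 = -18

-18.0000


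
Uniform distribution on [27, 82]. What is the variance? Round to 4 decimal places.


Var = (b-a)^2 / 12
(b-a)^2 = (82 - 27)^2 = 3025
Var = 3025/12 ≈ 252.083333

252.0833


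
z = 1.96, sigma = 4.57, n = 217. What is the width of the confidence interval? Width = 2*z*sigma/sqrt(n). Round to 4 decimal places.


width = 2*z*sigma/sqrt(n)
2*z*sigma = 2 * 1.96 * 4.57 = 17.9144
sqrt(217) ≈ 14.730920
width = 17.9144 / 14.730920 ≈ 1.216109

1.2161


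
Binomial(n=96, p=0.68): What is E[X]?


E[X] = n*p = 96 * 0.68 = 65.28

65.28


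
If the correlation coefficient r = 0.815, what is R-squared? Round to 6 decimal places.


R^2 = r^2 = (0.815)^2 = 0.664225

0.664225


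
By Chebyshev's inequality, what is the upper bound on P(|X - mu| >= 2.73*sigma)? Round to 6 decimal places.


P <= 1/k^2
k^2 = 2.73^2 = 7.4529
1/k^2 = 1 / 7.4529 ≈ 0.13417596

0.134176


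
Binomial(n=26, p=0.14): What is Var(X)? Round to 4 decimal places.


Var = n*p*(1-p) = 26 * 0.14 * 0.86 = 3.1304

3.1304


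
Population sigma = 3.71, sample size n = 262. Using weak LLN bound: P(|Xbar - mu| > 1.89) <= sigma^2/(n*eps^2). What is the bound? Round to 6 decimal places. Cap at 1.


bound = min(1, sigma^2/(n*eps^2))
sigma^2 = 3.71^2 = 13.7641
n*eps^2 = 262 * 1.89^2 = 262 * 3.5721 = 935.8902
sigma^2/(n*eps^2) = 13.7641 / 935.8902 ≈ 0.01470696

0.014707


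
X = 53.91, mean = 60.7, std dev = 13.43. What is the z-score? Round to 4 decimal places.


z = (X - mu) / sigma
X - mu = 53.91 - 60.7 = -6.79
z = -6.79 / 13.43 = -679/1343 ≈ -0.505585

-0.5056


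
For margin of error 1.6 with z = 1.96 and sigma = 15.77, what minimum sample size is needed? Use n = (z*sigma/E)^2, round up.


z*sigma/E = 1.96 * 15.77 / 1.6 = 19.31825
(z*sigma/E)^2 ≈ 373.194783
round up: n = 374

374


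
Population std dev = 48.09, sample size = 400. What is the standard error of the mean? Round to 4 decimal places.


SE = sigma / sqrt(n)
sqrt(400) = 20
SE = 48.09 / 20 = 2.4045

2.4045


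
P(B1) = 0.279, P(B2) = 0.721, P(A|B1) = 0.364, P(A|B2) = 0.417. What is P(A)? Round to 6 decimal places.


P(A) = P(A|B1)*P(B1) + P(A|B2)*P(B2)
P(A|B1)*P(B1) = 0.364 * 0.279 = 0.101556
P(A|B2)*P(B2) = 0.417 * 0.721 = 0.300657
P(A) = 0.101556 + 0.300657 = 0.402213

0.402213


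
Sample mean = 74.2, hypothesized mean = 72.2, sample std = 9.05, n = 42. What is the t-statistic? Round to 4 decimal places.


t = (xbar - mu0) / (s/sqrt(n))
xbar - mu0 = 74.2 - 72.2 = 2
sqrt(42) ≈ 6.48074070
s/sqrt(n) = 9.05 / 6.48074070 ≈ 1.39644532
t = 2 / 1.39644532 ≈ 1.432208

1.4322


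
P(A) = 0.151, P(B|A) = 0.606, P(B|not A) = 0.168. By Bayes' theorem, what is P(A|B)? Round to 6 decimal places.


P(A|B) = P(B|A)*P(A) / P(B), P(B) = P(B|A)*P(A) + P(B|not A)*P(not A)
P(B|A)*P(A) = 0.606 * 0.151 = 0.091506
P(B|not A)*P(not A) = 0.168 * 0.849 = 0.142632
P(B) = 0.091506 + 0.142632 = 0.234138
P(A|B) = 0.091506 / 0.234138 ≈ 0.39082080

0.390821


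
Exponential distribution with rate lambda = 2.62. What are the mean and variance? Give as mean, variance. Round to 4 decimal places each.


mean = 1/lam, var = 1/lam^2
mean = 1 / 2.62 = 50/131 ≈ 0.381679
lam^2 = 2.62^2 = 6.8644
var = 1 / 6.8644 ≈ 0.145679

0.3817, 0.1457


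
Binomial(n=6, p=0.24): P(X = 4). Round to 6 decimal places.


P = C(n,k) * p^k * (1-p)^(n-k)
C(6,4) = 15
p^k = 0.24^4 = 0.00331776
(1-p)^(n-k) = 0.76^2 = 0.5776
P = 15 * 0.00331776 * 0.5776 ≈ 0.028745

0.028745


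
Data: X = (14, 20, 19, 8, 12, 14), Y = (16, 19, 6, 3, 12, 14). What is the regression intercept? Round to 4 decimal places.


a = ybar - b*xbar, where b = sum((xi-xbar)(yi-ybar)) / sum((xi-xbar)^2)
n = 6, xbar = 87/6 = 14.5, ybar = 70/6 = 35/3 ≈ 11.666667
Sxy = sum((xi-xbar)(yi-ybar)) = 67
Sxx = sum((xi-xbar)^2) = 99.5
b = Sxy / Sxx = 134/199 ≈ 0.673367
a = 11.666667 - 0.673367 * 14.5 = 1136/597 ≈ 1.902848

1.9028


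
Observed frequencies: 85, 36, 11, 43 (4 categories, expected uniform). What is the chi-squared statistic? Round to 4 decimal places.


chi2 = sum((O-E)^2/E), E = total/4
total = 175, E = 175/4 = 43.75
(85 - 43.75)^2 / 43.75 = 1701.5625 / 43.75 = 1089/28 ≈ 38.892857
(36 - 43.75)^2 / 43.75 = 60.0625 / 43.75 = 961/700 ≈ 1.372857
(11 - 43.75)^2 / 43.75 = 1072.5625 / 43.75 = 17161/700 ≈ 24.515714
(43 - 43.75)^2 / 43.75 = 0.5625 / 43.75 = 9/700 ≈ 0.012857
chi2 = 11339/175 ≈ 64.794286

64.7943


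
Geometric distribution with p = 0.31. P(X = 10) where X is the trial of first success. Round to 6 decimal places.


P = (1-p)^(k-1) * p
(1-p)^(k-1) = 0.69^9 ≈ 0.03545209
P = 0.03545209 * 0.31 ≈ 0.01099015

0.010990


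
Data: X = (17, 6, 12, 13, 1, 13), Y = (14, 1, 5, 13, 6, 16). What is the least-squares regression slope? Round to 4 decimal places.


b = sum((xi-xbar)(yi-ybar)) / sum((xi-xbar)^2)
n = 6, xbar = 62/6 = 31/3 ≈ 10.333333, ybar = 55/6 ≈ 9.166667
Sxy = sum((xi-xbar)(yi-ybar)) = 356/3 ≈ 118.666667
Sxx = sum((xi-xbar)^2) = 502/3 ≈ 167.333333
b = Sxy / Sxx = 178/251 ≈ 0.709163

0.7092


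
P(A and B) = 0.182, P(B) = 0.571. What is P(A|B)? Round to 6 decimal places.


P(A|B) = P(A and B) / P(B) = 0.182 / 0.571 = 182/571 ≈ 0.31873905

0.318739


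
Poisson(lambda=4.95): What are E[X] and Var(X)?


E[X] = Var(X) = lambda = 4.95

4.95, 4.95


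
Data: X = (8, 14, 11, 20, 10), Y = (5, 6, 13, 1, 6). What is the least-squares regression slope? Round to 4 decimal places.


b = sum((xi-xbar)(yi-ybar)) / sum((xi-xbar)^2)
n = 5, xbar = 63/5 = 12.6, ybar = 31/5 = 6.2
Sxy = sum((xi-xbar)(yi-ybar)) = -43.6
Sxx = sum((xi-xbar)^2) = 87.2
b = Sxy / Sxx = -0.5

-0.5000


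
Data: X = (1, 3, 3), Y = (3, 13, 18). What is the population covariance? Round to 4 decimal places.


Cov = (1/n)*sum((xi-xbar)(yi-ybar))
n = 3, xbar = 7/3 ≈ 2.333333, ybar = 34/3 ≈ 11.333333
sum((xi-xbar)(yi-ybar)) = 50/3 ≈ 16.666667
Cov = 16.666667 / 3 = 50/9 ≈ 5.555556

5.5556


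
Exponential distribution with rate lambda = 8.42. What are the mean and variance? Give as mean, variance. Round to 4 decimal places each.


mean = 1/lam, var = 1/lam^2
mean = 1 / 8.42 = 50/421 ≈ 0.118765
lam^2 = 8.42^2 = 70.8964
var = 1 / 70.8964 ≈ 0.014105

0.1188, 0.0141


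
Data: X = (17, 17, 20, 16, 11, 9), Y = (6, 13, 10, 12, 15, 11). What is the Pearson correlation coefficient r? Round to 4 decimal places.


r = sum((xi-xbar)(yi-ybar)) / sqrt(sum((xi-xbar)^2) * sum((yi-ybar)^2))
n = 6, xbar = 90/6 = 15, ybar = 67/6 ≈ 11.166667
Sxy = sum((xi-xbar)(yi-ybar)) = -26
Sxx = sum((xi-xbar)^2) = 86
Syy = sum((yi-ybar)^2) = 281/6 ≈ 46.833333
sqrt(Sxx*Syy) ≈ 63.463900
r = Sxy / sqrt(Sxx*Syy) = -26 / 63.463900 ≈ -0.409682

-0.4097


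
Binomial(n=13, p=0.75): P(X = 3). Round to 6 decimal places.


P = C(n,k) * p^k * (1-p)^(n-k)
C(13,3) = 286
p^k = 0.75^3 = 0.421875
(1-p)^(n-k) = 0.25^10 ≈ 0.0000009536743
P = 286 * 0.421875 * 0.0000009536743 ≈ 0.000115

0.000115


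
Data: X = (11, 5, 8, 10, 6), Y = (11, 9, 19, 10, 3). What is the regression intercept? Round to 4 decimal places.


a = ybar - b*xbar, where b = sum((xi-xbar)(yi-ybar)) / sum((xi-xbar)^2)
n = 5, xbar = 40/5 = 8, ybar = 52/5 = 10.4
Sxy = sum((xi-xbar)(yi-ybar)) = 20
Sxx = sum((xi-xbar)^2) = 26
b = Sxy / Sxx = 10/13 ≈ 0.769231
a = 10.4 - 0.769231 * 8 = 276/65 ≈ 4.246154

4.2462


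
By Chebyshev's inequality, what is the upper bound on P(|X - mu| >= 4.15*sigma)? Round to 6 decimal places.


P <= 1/k^2
k^2 = 4.15^2 = 17.2225
1/k^2 = 1 / 17.2225 = 400/6889 ≈ 0.05806358

0.058064


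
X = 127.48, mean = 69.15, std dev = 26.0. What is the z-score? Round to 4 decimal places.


z = (X - mu) / sigma
X - mu = 127.48 - 69.15 = 58.33
z = 58.33 / 26.0 = 5833/2600 ≈ 2.243462

2.2435


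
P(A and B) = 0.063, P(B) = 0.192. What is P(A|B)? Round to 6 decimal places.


P(A|B) = P(A and B) / P(B) = 0.063 / 0.192 = 0.328125

0.328125


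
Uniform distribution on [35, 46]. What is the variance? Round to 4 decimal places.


Var = (b-a)^2 / 12
(b-a)^2 = (46 - 35)^2 = 121
Var = 121/12 ≈ 10.083333

10.0833


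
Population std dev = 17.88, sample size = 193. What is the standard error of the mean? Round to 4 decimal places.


SE = sigma / sqrt(n)
sqrt(193) ≈ 13.892444
SE = 17.88 / 13.892444 ≈ 1.287031

1.2870


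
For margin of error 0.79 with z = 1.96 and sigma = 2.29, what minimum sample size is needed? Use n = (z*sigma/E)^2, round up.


z*sigma/E = 1.96 * 2.29 / 0.79 = 11221/1975 ≈ 5.681519
(z*sigma/E)^2 ≈ 32.279658
round up: n = 33

33


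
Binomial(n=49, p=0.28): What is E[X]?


E[X] = n*p = 49 * 0.28 = 13.72

13.72


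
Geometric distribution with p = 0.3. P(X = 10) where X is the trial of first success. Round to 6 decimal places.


P = (1-p)^(k-1) * p
(1-p)^(k-1) = 0.7^9 ≈ 0.04035361
P = 0.04035361 * 0.3 ≈ 0.01210608

0.012106


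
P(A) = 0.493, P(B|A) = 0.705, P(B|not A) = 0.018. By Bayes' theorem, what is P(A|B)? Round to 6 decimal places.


P(A|B) = P(B|A)*P(A) / P(B), P(B) = P(B|A)*P(A) + P(B|not A)*P(not A)
P(B|A)*P(A) = 0.705 * 0.493 = 0.347565
P(B|not A)*P(not A) = 0.018 * 0.507 = 0.009126
P(B) = 0.347565 + 0.009126 = 0.356691
P(A|B) = 0.347565 / 0.356691 ≈ 0.97441483

0.974415


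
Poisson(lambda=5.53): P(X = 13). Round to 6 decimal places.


P = e^(-lam) * lam^k / k!
e^(-5.53) ≈ 0.003965989
lam^k = 5.53^13 ≈ 4523001241.577454
k! = 13! = 6227020800
P = 0.003965989 * 4523001241.577454 / 6227020800 ≈ 0.002881

0.002881


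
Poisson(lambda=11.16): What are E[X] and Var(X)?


E[X] = Var(X) = lambda = 11.16

11.16, 11.16


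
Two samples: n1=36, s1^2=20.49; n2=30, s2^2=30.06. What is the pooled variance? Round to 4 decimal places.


sp^2 = ((n1-1)*s1^2 + (n2-1)*s2^2)/(n1+n2-2)
(n1-1)*s1^2 = 35 * 20.49 = 717.15
(n2-1)*s2^2 = 29 * 30.06 = 871.74
numerator = 717.15 + 871.74 = 1588.89
n1+n2-2 = 64
sp^2 = 1588.89 / 64 = 158889/6400 ≈ 24.826406

24.8264


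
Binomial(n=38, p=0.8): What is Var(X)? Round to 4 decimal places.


Var = n*p*(1-p) = 38 * 0.8 * 0.2 = 6.08

6.0800


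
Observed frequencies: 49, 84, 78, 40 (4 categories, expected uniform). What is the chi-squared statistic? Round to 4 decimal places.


chi2 = sum((O-E)^2/E), E = total/4
total = 251, E = 251/4 = 62.75
(49 - 62.75)^2 / 62.75 = 189.0625 / 62.75 = 3025/1004 ≈ 3.012948
(84 - 62.75)^2 / 62.75 = 451.5625 / 62.75 = 7225/1004 ≈ 7.196215
(78 - 62.75)^2 / 62.75 = 232.5625 / 62.75 = 3721/1004 ≈ 3.706175
(40 - 62.75)^2 / 62.75 = 517.5625 / 62.75 = 8281/1004 ≈ 8.248008
chi2 = 5563/251 ≈ 22.163347

22.1633


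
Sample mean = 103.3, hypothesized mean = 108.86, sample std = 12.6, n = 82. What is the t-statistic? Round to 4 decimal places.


t = (xbar - mu0) / (s/sqrt(n))
xbar - mu0 = 103.3 - 108.86 = -5.56
sqrt(82) ≈ 9.05538514
s/sqrt(n) = 12.6 / 9.05538514 ≈ 1.39143723
t = -5.56 / 1.39143723 ≈ -3.995868

-3.9959


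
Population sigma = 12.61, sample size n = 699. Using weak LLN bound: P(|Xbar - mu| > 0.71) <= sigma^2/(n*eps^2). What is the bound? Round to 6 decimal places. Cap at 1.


bound = min(1, sigma^2/(n*eps^2))
sigma^2 = 12.61^2 = 159.0121
n*eps^2 = 699 * 0.71^2 = 699 * 0.5041 = 352.3659
sigma^2/(n*eps^2) = 159.0121 / 352.3659 ≈ 0.45126983

0.451270


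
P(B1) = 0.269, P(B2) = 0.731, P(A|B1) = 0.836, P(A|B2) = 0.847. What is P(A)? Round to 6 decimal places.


P(A) = P(A|B1)*P(B1) + P(A|B2)*P(B2)
P(A|B1)*P(B1) = 0.836 * 0.269 = 0.224884
P(A|B2)*P(B2) = 0.847 * 0.731 = 0.619157
P(A) = 0.224884 + 0.619157 = 0.844041

0.844041


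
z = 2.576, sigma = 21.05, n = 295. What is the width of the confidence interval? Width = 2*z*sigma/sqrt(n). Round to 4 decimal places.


width = 2*z*sigma/sqrt(n)
2*z*sigma = 2 * 2.576 * 21.05 = 108.4496
sqrt(295) ≈ 17.175564
width = 108.4496 / 17.175564 ≈ 6.314180

6.3142


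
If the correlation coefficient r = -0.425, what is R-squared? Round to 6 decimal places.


R^2 = r^2 = (-0.425)^2 = 0.180625

0.180625


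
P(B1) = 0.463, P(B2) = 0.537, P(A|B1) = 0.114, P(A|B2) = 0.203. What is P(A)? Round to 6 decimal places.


P(A) = P(A|B1)*P(B1) + P(A|B2)*P(B2)
P(A|B1)*P(B1) = 0.114 * 0.463 = 0.052782
P(A|B2)*P(B2) = 0.203 * 0.537 = 0.109011
P(A) = 0.052782 + 0.109011 = 0.161793

0.161793


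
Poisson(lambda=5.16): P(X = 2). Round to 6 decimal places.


P = e^(-lam) * lam^k / k!
e^(-5.16) ≈ 0.005741700
lam^k = 5.16^2 = 26.6256
k! = 2! = 2
P = 0.005741700 * 26.6256 / 2 ≈ 0.076438

0.076438


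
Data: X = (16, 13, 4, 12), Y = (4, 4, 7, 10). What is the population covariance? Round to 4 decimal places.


Cov = (1/n)*sum((xi-xbar)(yi-ybar))
n = 4, xbar = 45/4 = 11.25, ybar = 25/4 = 6.25
sum((xi-xbar)(yi-ybar)) = -17.25
Cov = -17.25 / 4 = -4.3125

-4.3125


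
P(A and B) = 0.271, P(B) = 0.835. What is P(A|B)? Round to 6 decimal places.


P(A|B) = P(A and B) / P(B) = 0.271 / 0.835 = 271/835 ≈ 0.32455090

0.324551


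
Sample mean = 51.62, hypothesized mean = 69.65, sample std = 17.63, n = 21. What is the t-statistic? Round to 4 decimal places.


t = (xbar - mu0) / (s/sqrt(n))
xbar - mu0 = 51.62 - 69.65 = -18.03
sqrt(21) ≈ 4.58257569
s/sqrt(n) = 17.63 / 4.58257569 ≈ 3.84718140
t = -18.03 / 3.84718140 ≈ -4.686548

-4.6865


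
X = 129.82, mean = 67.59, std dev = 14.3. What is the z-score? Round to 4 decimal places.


z = (X - mu) / sigma
X - mu = 129.82 - 67.59 = 62.23
z = 62.23 / 14.3 = 6223/1430 ≈ 4.351748

4.3517


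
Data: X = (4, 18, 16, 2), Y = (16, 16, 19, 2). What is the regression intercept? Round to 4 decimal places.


a = ybar - b*xbar, where b = sum((xi-xbar)(yi-ybar)) / sum((xi-xbar)^2)
n = 4, xbar = 40/4 = 10, ybar = 53/4 = 13.25
Sxy = sum((xi-xbar)(yi-ybar)) = 130
Sxx = sum((xi-xbar)^2) = 200
b = Sxy / Sxx = 0.65
a = 13.25 - 0.65 * 10 = 6.75

6.7500


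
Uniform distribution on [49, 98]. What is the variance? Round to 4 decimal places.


Var = (b-a)^2 / 12
(b-a)^2 = (98 - 49)^2 = 2401
Var = 2401/12 ≈ 200.083333

200.0833


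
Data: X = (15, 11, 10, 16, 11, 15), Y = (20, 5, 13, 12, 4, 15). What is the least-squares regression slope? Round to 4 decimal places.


b = sum((xi-xbar)(yi-ybar)) / sum((xi-xbar)^2)
n = 6, xbar = 78/6 = 13, ybar = 69/6 = 11.5
Sxy = sum((xi-xbar)(yi-ybar)) = 49
Sxx = sum((xi-xbar)^2) = 34
b = Sxy / Sxx = 49/34 ≈ 1.441176

1.4412


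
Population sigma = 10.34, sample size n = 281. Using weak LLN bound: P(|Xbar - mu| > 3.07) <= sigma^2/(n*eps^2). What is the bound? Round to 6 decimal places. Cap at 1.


bound = min(1, sigma^2/(n*eps^2))
sigma^2 = 10.34^2 = 106.9156
n*eps^2 = 281 * 3.07^2 = 281 * 9.4249 = 2648.3969
sigma^2/(n*eps^2) = 106.9156 / 2648.3969 ≈ 0.04036993

0.040370


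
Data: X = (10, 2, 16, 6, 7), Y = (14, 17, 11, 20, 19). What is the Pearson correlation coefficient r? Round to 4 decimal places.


r = sum((xi-xbar)(yi-ybar)) / sqrt(sum((xi-xbar)^2) * sum((yi-ybar)^2))
n = 5, xbar = 41/5 = 8.2, ybar = 81/5 = 16.2
Sxy = sum((xi-xbar)(yi-ybar)) = -61.2
Sxx = sum((xi-xbar)^2) = 108.8
Syy = sum((yi-ybar)^2) = 54.8
sqrt(Sxx*Syy) ≈ 77.215542
r = Sxy / sqrt(Sxx*Syy) = -61.2 / 77.215542 ≈ -0.792587

-0.7926


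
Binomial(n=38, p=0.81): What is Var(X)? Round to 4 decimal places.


Var = n*p*(1-p) = 38 * 0.81 * 0.19 = 5.8482

5.8482


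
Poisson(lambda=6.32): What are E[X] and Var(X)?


E[X] = Var(X) = lambda = 6.32

6.32, 6.32


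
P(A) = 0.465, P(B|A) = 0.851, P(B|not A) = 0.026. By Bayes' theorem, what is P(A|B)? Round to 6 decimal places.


P(A|B) = P(B|A)*P(A) / P(B), P(B) = P(B|A)*P(A) + P(B|not A)*P(not A)
P(B|A)*P(A) = 0.851 * 0.465 = 0.395715
P(B|not A)*P(not A) = 0.026 * 0.535 = 0.01391
P(B) = 0.395715 + 0.01391 = 0.409625
P(A|B) = 0.395715 / 0.409625 ≈ 0.96604211

0.966042


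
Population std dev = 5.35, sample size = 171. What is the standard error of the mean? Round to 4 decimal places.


SE = sigma / sqrt(n)
sqrt(171) ≈ 13.076697
SE = 5.35 / 13.076697 ≈ 0.409125

0.4091


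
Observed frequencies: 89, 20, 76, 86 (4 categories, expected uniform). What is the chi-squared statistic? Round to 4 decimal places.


chi2 = sum((O-E)^2/E), E = total/4
total = 271, E = 271/4 = 67.75
(89 - 67.75)^2 / 67.75 = 451.5625 / 67.75 = 7225/1084 ≈ 6.665129
(20 - 67.75)^2 / 67.75 = 2280.0625 / 67.75 = 36481/1084 ≈ 33.654059
(76 - 67.75)^2 / 67.75 = 68.0625 / 67.75 = 1089/1084 ≈ 1.004613
(86 - 67.75)^2 / 67.75 = 333.0625 / 67.75 = 5329/1084 ≈ 4.916052
chi2 = 12531/271 ≈ 46.239852

46.2399


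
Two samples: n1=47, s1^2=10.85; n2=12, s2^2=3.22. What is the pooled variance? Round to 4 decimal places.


sp^2 = ((n1-1)*s1^2 + (n2-1)*s2^2)/(n1+n2-2)
(n1-1)*s1^2 = 46 * 10.85 = 499.1
(n2-1)*s2^2 = 11 * 3.22 = 35.42
numerator = 499.1 + 35.42 = 534.52
n1+n2-2 = 57
sp^2 = 534.52 / 57 = 13363/1425 ≈ 9.377544

9.3775


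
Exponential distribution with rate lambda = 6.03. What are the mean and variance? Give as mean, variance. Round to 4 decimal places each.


mean = 1/lam, var = 1/lam^2
mean = 1 / 6.03 = 100/603 ≈ 0.165837
lam^2 = 6.03^2 = 36.3609
var = 1 / 36.3609 ≈ 0.027502

0.1658, 0.0275


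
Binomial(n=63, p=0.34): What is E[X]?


E[X] = n*p = 63 * 0.34 = 21.42

21.42


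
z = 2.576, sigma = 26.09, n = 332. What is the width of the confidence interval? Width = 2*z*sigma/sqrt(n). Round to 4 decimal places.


width = 2*z*sigma/sqrt(n)
2*z*sigma = 2 * 2.576 * 26.09 = 134.41568
sqrt(332) ≈ 18.220867
width = 134.41568 / 18.220867 ≈ 7.377019

7.3770


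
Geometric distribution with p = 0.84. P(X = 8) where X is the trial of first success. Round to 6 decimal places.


P = (1-p)^(k-1) * p
(1-p)^(k-1) = 0.16^7 ≈ 0.000002684355
P = 0.000002684355 * 0.84 ≈ 0.000002254858

0.000002


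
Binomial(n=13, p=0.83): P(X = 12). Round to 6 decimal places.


P = C(n,k) * p^k * (1-p)^(n-k)
C(13,12) = 13
p^k = 0.83^12 ≈ 0.1068900
(1-p)^(n-k) = 0.17^1 = 0.17
P = 13 * 0.1068900 * 0.17 ≈ 0.236227

0.236227


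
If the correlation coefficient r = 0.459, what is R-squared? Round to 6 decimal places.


R^2 = r^2 = (0.459)^2 = 0.210681

0.210681


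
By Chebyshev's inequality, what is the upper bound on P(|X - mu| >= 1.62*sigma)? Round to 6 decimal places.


P <= 1/k^2
k^2 = 1.62^2 = 2.6244
1/k^2 = 1 / 2.6244 = 2500/6561 ≈ 0.38103948

0.381039


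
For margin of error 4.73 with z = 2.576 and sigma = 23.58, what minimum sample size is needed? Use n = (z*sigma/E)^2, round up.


z*sigma/E = 2.576 * 23.58 / 4.73 ≈ 12.841877
(z*sigma/E)^2 ≈ 164.913815
round up: n = 165

165


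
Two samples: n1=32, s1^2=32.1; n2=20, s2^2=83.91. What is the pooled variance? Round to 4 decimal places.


sp^2 = ((n1-1)*s1^2 + (n2-1)*s2^2)/(n1+n2-2)
(n1-1)*s1^2 = 31 * 32.1 = 995.1
(n2-1)*s2^2 = 19 * 83.91 = 1594.29
numerator = 995.1 + 1594.29 = 2589.39
n1+n2-2 = 50
sp^2 = 2589.39 / 50 = 51.7878

51.7878


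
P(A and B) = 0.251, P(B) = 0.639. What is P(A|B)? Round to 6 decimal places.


P(A|B) = P(A and B) / P(B) = 0.251 / 0.639 = 251/639 ≈ 0.39280125

0.392801


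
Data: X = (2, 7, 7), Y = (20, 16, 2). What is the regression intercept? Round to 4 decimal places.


a = ybar - b*xbar, where b = sum((xi-xbar)(yi-ybar)) / sum((xi-xbar)^2)
n = 3, xbar = 16/3 ≈ 5.333333, ybar = 38/3 ≈ 12.666667
Sxy = sum((xi-xbar)(yi-ybar)) = -110/3 ≈ -36.666667
Sxx = sum((xi-xbar)^2) = 50/3 ≈ 16.666667
b = Sxy / Sxx = -2.2
a = 12.666667 - (-2.2) * 5.333333 = 24.4

24.4000


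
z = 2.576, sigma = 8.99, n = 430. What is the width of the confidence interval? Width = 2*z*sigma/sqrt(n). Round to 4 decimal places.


width = 2*z*sigma/sqrt(n)
2*z*sigma = 2 * 2.576 * 8.99 = 46.31648
sqrt(430) ≈ 20.736441
width = 46.31648 / 20.736441 ≈ 2.233579

2.2336


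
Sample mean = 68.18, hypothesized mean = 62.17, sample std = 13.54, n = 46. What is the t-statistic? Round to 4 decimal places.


t = (xbar - mu0) / (s/sqrt(n))
xbar - mu0 = 68.18 - 62.17 = 6.01
sqrt(46) ≈ 6.78232998
s/sqrt(n) = 13.54 / 6.78232998 ≈ 1.99636409
t = 6.01 / 1.99636409 ≈ 3.010473

3.0105


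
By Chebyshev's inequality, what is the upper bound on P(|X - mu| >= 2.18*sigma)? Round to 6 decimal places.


P <= 1/k^2
k^2 = 2.18^2 = 4.7524
1/k^2 = 1 / 4.7524 ≈ 0.21042000

0.210420


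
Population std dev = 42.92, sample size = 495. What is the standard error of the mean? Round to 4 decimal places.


SE = sigma / sqrt(n)
sqrt(495) ≈ 22.248595
SE = 42.92 / 22.248595 ≈ 1.929111

1.9291


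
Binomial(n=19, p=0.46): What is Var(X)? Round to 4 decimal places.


Var = n*p*(1-p) = 19 * 0.46 * 0.54 = 4.7196

4.7196


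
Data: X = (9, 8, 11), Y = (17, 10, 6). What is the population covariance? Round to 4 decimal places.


Cov = (1/n)*sum((xi-xbar)(yi-ybar))
n = 3, xbar = 28/3 ≈ 9.333333, ybar = 33/3 = 11
sum((xi-xbar)(yi-ybar)) = -9
Cov = -9 / 3 = -3

-3.0000


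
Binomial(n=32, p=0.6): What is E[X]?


E[X] = n*p = 32 * 0.6 = 19.2

19.2


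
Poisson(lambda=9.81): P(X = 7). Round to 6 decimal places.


P = e^(-lam) * lam^k / k!
e^(-9.81) ≈ 0.00005489985
lam^k = 9.81^7 ≈ 8743454.445653
k! = 7! = 5040
P = 0.00005489985 * 8743454.445653 / 5040 ≈ 0.095241

0.095241


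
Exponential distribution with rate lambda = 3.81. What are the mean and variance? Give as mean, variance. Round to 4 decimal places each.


mean = 1/lam, var = 1/lam^2
mean = 1 / 3.81 = 100/381 ≈ 0.262467
lam^2 = 3.81^2 = 14.5161
var = 1 / 14.5161 ≈ 0.068889

0.2625, 0.0689


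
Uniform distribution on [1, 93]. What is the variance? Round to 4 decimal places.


Var = (b-a)^2 / 12
(b-a)^2 = (93 - 1)^2 = 8464
Var = 8464/12 ≈ 705.333333

705.3333


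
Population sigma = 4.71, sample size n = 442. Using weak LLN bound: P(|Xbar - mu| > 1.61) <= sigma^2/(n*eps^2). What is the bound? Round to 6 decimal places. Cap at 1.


bound = min(1, sigma^2/(n*eps^2))
sigma^2 = 4.71^2 = 22.1841
n*eps^2 = 442 * 1.61^2 = 442 * 2.5921 = 1145.7082
sigma^2/(n*eps^2) = 22.1841 / 1145.7082 ≈ 0.01936278

0.019363


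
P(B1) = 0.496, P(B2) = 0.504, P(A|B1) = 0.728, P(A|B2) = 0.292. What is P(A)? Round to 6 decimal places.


P(A) = P(A|B1)*P(B1) + P(A|B2)*P(B2)
P(A|B1)*P(B1) = 0.728 * 0.496 = 0.361088
P(A|B2)*P(B2) = 0.292 * 0.504 = 0.147168
P(A) = 0.361088 + 0.147168 = 0.508256

0.508256


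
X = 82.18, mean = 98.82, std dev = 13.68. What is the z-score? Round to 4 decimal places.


z = (X - mu) / sigma
X - mu = 82.18 - 98.82 = -16.64
z = -16.64 / 13.68 = -208/171 ≈ -1.216374

-1.2164


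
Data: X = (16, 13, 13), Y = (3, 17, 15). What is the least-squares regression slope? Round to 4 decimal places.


b = sum((xi-xbar)(yi-ybar)) / sum((xi-xbar)^2)
n = 3, xbar = 42/3 = 14, ybar = 35/3 ≈ 11.666667
Sxy = sum((xi-xbar)(yi-ybar)) = -26
Sxx = sum((xi-xbar)^2) = 6
b = Sxy / Sxx = -13/3 ≈ -4.333333

-4.3333


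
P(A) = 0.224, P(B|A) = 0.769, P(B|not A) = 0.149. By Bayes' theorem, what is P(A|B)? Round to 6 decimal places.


P(A|B) = P(B|A)*P(A) / P(B), P(B) = P(B|A)*P(A) + P(B|not A)*P(not A)
P(B|A)*P(A) = 0.769 * 0.224 = 0.172256
P(B|not A)*P(not A) = 0.149 * 0.776 = 0.115624
P(B) = 0.172256 + 0.115624 = 0.28788
P(A|B) = 0.172256 / 0.28788 ≈ 0.59836043

0.598360


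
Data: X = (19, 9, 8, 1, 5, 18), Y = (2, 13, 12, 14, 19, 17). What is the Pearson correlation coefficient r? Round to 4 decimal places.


r = sum((xi-xbar)(yi-ybar)) / sqrt(sum((xi-xbar)^2) * sum((yi-ybar)^2))
n = 6, xbar = 60/6 = 10, ybar = 77/6 ≈ 12.833333
Sxy = sum((xi-xbar)(yi-ybar)) = -104
Sxx = sum((xi-xbar)^2) = 256
Syy = sum((yi-ybar)^2) = 1049/6 ≈ 174.833333
sqrt(Sxx*Syy) ≈ 211.559290
r = Sxy / sqrt(Sxx*Syy) = -104 / 211.559290 ≈ -0.491588

-0.4916


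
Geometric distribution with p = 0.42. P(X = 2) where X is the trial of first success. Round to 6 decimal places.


P = (1-p)^(k-1) * p
(1-p)^(k-1) = 0.58^1 = 0.58
P = 0.58 * 0.42 = 0.2436

0.243600


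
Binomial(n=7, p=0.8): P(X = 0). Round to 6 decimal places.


P = C(n,k) * p^k * (1-p)^(n-k)
C(7,0) = 1
p^k = 0.8^0 = 1
(1-p)^(n-k) = 0.2^7 = 0.0000128
P = 1 * 1 * 0.0000128 ≈ 0.000013

0.000013


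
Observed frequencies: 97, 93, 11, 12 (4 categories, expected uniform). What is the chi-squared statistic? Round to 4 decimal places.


chi2 = sum((O-E)^2/E), E = total/4
total = 213, E = 213/4 = 53.25
(97 - 53.25)^2 / 53.25 = 1914.0625 / 53.25 = 30625/852 ≈ 35.944836
(93 - 53.25)^2 / 53.25 = 1580.0625 / 53.25 = 8427/284 ≈ 29.672535
(11 - 53.25)^2 / 53.25 = 1785.0625 / 53.25 = 28561/852 ≈ 33.522300
(12 - 53.25)^2 / 53.25 = 1701.5625 / 53.25 = 9075/284 ≈ 31.954225
chi2 = 27923/213 ≈ 131.093897

131.0939


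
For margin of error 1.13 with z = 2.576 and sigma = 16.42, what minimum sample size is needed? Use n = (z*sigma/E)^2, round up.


z*sigma/E = 2.576 * 16.42 / 1.13 ≈ 37.431788
(z*sigma/E)^2 ≈ 1401.138724
round up: n = 1402

1402


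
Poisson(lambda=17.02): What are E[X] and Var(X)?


E[X] = Var(X) = lambda = 17.02

17.02, 17.02


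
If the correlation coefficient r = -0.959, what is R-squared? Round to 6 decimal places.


R^2 = r^2 = (-0.959)^2 = 0.919681

0.919681


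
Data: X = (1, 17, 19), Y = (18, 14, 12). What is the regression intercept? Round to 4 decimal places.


a = ybar - b*xbar, where b = sum((xi-xbar)(yi-ybar)) / sum((xi-xbar)^2)
n = 3, xbar = 37/3 ≈ 12.333333, ybar = 44/3 ≈ 14.666667
Sxy = sum((xi-xbar)(yi-ybar)) = -176/3 ≈ -58.666667
Sxx = sum((xi-xbar)^2) = 584/3 ≈ 194.666667
b = Sxy / Sxx = -22/73 ≈ -0.301370
a = 14.666667 - (-0.301370) * 12.333333 = 1342/73 ≈ 18.383562

18.3836


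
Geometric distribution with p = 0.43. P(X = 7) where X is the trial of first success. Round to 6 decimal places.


P = (1-p)^(k-1) * p
(1-p)^(k-1) = 0.57^6 ≈ 0.03429645
P = 0.03429645 * 0.43 ≈ 0.01474747

0.014747


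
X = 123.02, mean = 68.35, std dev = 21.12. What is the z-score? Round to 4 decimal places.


z = (X - mu) / sigma
X - mu = 123.02 - 68.35 = 54.67
z = 54.67 / 21.12 = 497/192 ≈ 2.588542

2.5885


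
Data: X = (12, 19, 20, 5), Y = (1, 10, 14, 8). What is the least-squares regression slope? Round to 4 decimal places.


b = sum((xi-xbar)(yi-ybar)) / sum((xi-xbar)^2)
n = 4, xbar = 56/4 = 14, ybar = 33/4 = 8.25
Sxy = sum((xi-xbar)(yi-ybar)) = 60
Sxx = sum((xi-xbar)^2) = 146
b = Sxy / Sxx = 30/73 ≈ 0.410959

0.4110


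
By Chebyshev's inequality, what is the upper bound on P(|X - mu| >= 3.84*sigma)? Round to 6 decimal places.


P <= 1/k^2
k^2 = 3.84^2 = 14.7456
1/k^2 = 1 / 14.7456 = 625/9216 ≈ 0.06781684

0.067817


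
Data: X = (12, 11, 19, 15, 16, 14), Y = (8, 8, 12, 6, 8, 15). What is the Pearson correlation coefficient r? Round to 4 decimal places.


r = sum((xi-xbar)(yi-ybar)) / sqrt(sum((xi-xbar)^2) * sum((yi-ybar)^2))
n = 6, xbar = 87/6 = 14.5, ybar = 57/6 = 9.5
Sxy = sum((xi-xbar)(yi-ybar)) = 13.5
Sxx = sum((xi-xbar)^2) = 41.5
Syy = sum((yi-ybar)^2) = 55.5
sqrt(Sxx*Syy) ≈ 47.992187
r = Sxy / sqrt(Sxx*Syy) = 13.5 / 47.992187 ≈ 0.281296

0.2813


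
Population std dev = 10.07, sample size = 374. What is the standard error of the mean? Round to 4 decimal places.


SE = sigma / sqrt(n)
sqrt(374) ≈ 19.339080
SE = 10.07 / 19.339080 ≈ 0.520707

0.5207


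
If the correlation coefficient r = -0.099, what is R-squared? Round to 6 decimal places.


R^2 = r^2 = (-0.099)^2 = 0.009801

0.009801


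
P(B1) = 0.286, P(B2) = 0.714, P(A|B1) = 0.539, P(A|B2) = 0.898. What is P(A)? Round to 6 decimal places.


P(A) = P(A|B1)*P(B1) + P(A|B2)*P(B2)
P(A|B1)*P(B1) = 0.539 * 0.286 = 0.154154
P(A|B2)*P(B2) = 0.898 * 0.714 = 0.641172
P(A) = 0.154154 + 0.641172 = 0.795326

0.795326


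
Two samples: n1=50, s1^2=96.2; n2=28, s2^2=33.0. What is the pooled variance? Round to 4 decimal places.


sp^2 = ((n1-1)*s1^2 + (n2-1)*s2^2)/(n1+n2-2)
(n1-1)*s1^2 = 49 * 96.2 = 4713.8
(n2-1)*s2^2 = 27 * 33.0 = 891
numerator = 4713.8 + 891 = 5604.8
n1+n2-2 = 76
sp^2 = 5604.8 / 76 = 7006/95 ≈ 73.747368

73.7474


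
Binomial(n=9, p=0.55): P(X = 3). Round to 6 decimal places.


P = C(n,k) * p^k * (1-p)^(n-k)
C(9,3) = 84
p^k = 0.55^3 = 0.166375
(1-p)^(n-k) = 0.45^6 ≈ 0.008303766
P = 84 * 0.166375 * 0.008303766 ≈ 0.116049

0.116049


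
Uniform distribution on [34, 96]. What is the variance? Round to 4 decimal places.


Var = (b-a)^2 / 12
(b-a)^2 = (96 - 34)^2 = 3844
Var = 3844/12 ≈ 320.333333

320.3333


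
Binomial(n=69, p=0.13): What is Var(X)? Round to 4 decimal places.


Var = n*p*(1-p) = 69 * 0.13 * 0.87 = 7.8039

7.8039


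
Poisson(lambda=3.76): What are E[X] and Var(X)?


E[X] = Var(X) = lambda = 3.76

3.76, 3.76


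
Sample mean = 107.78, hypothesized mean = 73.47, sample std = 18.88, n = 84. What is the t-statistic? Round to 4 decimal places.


t = (xbar - mu0) / (s/sqrt(n))
xbar - mu0 = 107.78 - 73.47 = 34.31
sqrt(84) ≈ 9.16515139
s/sqrt(n) = 18.88 / 9.16515139 ≈ 2.05997688
t = 34.31 / 2.05997688 ≈ 16.655527

16.6555


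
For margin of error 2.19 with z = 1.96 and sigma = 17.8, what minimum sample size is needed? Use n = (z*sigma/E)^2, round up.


z*sigma/E = 1.96 * 17.8 / 2.19 = 17444/1095 ≈ 15.930594
(z*sigma/E)^2 ≈ 253.783813
round up: n = 254

254


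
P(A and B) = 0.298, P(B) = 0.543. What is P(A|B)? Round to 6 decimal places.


P(A|B) = P(A and B) / P(B) = 0.298 / 0.543 = 298/543 ≈ 0.54880295

0.548803


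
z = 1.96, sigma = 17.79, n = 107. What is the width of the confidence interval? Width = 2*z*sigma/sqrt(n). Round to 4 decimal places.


width = 2*z*sigma/sqrt(n)
2*z*sigma = 2 * 1.96 * 17.79 = 69.7368
sqrt(107) ≈ 10.344080
width = 69.7368 / 10.344080 ≈ 6.741711

6.7417


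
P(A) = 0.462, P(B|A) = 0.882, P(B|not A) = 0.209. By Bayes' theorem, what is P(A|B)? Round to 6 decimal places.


P(A|B) = P(B|A)*P(A) / P(B), P(B) = P(B|A)*P(A) + P(B|not A)*P(not A)
P(B|A)*P(A) = 0.882 * 0.462 = 0.407484
P(B|not A)*P(not A) = 0.209 * 0.538 = 0.112442
P(B) = 0.407484 + 0.112442 = 0.519926
P(A|B) = 0.407484 / 0.519926 ≈ 0.78373461

0.783735


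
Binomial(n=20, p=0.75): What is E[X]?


E[X] = n*p = 20 * 0.75 = 15

15


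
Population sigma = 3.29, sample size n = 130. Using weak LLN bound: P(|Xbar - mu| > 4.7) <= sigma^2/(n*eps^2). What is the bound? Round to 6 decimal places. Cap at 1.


bound = min(1, sigma^2/(n*eps^2))
sigma^2 = 3.29^2 = 10.8241
n*eps^2 = 130 * 4.7^2 = 130 * 22.09 = 2871.7
sigma^2/(n*eps^2) = 10.8241 / 2871.7 ≈ 0.00376923

0.003769


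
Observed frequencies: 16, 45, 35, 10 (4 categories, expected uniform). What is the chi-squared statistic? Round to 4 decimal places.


chi2 = sum((O-E)^2/E), E = total/4
total = 106, E = 106/4 = 26.5
(16 - 26.5)^2 / 26.5 = 110.25 / 26.5 = 441/106 ≈ 4.160377
(45 - 26.5)^2 / 26.5 = 342.25 / 26.5 = 1369/106 ≈ 12.915094
(35 - 26.5)^2 / 26.5 = 72.25 / 26.5 = 289/106 ≈ 2.726415
(10 - 26.5)^2 / 26.5 = 272.25 / 26.5 = 1089/106 ≈ 10.273585
chi2 = 1594/53 ≈ 30.075472

30.0755


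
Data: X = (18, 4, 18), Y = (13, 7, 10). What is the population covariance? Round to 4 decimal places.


Cov = (1/n)*sum((xi-xbar)(yi-ybar))
n = 3, xbar = 40/3 ≈ 13.333333, ybar = 30/3 = 10
sum((xi-xbar)(yi-ybar)) = 42
Cov = 42 / 3 = 14

14.0000


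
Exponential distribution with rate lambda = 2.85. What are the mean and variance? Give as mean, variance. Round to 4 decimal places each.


mean = 1/lam, var = 1/lam^2
mean = 1 / 2.85 = 20/57 ≈ 0.350877
lam^2 = 2.85^2 = 8.1225
var = 1 / 8.1225 = 400/3249 ≈ 0.123115

0.3509, 0.1231


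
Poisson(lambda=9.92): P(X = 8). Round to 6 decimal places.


P = e^(-lam) * lam^k / k!
e^(-9.92) ≈ 0.00004918116
lam^k = 9.92^8 ≈ 93776361.289232
k! = 8! = 40320
P = 0.00004918116 * 93776361.289232 / 40320 ≈ 0.114386

0.114386


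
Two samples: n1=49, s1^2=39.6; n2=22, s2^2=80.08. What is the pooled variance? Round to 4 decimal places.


sp^2 = ((n1-1)*s1^2 + (n2-1)*s2^2)/(n1+n2-2)
(n1-1)*s1^2 = 48 * 39.6 = 1900.8
(n2-1)*s2^2 = 21 * 80.08 = 1681.68
numerator = 1900.8 + 1681.68 = 3582.48
n1+n2-2 = 69
sp^2 = 3582.48 / 69 = 51.92

51.9200


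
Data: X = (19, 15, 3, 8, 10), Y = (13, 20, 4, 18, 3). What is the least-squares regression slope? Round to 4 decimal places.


b = sum((xi-xbar)(yi-ybar)) / sum((xi-xbar)^2)
n = 5, xbar = 55/5 = 11, ybar = 58/5 = 11.6
Sxy = sum((xi-xbar)(yi-ybar)) = 95
Sxx = sum((xi-xbar)^2) = 154
b = Sxy / Sxx = 95/154 ≈ 0.616883

0.6169


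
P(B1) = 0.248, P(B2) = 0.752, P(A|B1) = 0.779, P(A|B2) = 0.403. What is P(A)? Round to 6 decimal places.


P(A) = P(A|B1)*P(B1) + P(A|B2)*P(B2)
P(A|B1)*P(B1) = 0.779 * 0.248 = 0.193192
P(A|B2)*P(B2) = 0.403 * 0.752 = 0.303056
P(A) = 0.193192 + 0.303056 = 0.496248

0.496248


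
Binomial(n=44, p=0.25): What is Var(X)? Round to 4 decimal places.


Var = n*p*(1-p) = 44 * 0.25 * 0.75 = 8.25

8.2500


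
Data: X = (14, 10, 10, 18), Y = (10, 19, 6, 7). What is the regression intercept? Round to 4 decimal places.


a = ybar - b*xbar, where b = sum((xi-xbar)(yi-ybar)) / sum((xi-xbar)^2)
n = 4, xbar = 52/4 = 13, ybar = 42/4 = 10.5
Sxy = sum((xi-xbar)(yi-ybar)) = -30
Sxx = sum((xi-xbar)^2) = 44
b = Sxy / Sxx = -15/22 ≈ -0.681818
a = 10.5 - (-0.681818) * 13 = 213/11 ≈ 19.363636

19.3636


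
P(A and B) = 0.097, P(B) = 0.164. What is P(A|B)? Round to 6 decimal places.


P(A|B) = P(A and B) / P(B) = 0.097 / 0.164 = 97/164 ≈ 0.59146341

0.591463


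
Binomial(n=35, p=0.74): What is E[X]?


E[X] = n*p = 35 * 0.74 = 25.9

25.9


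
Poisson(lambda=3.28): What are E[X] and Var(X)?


E[X] = Var(X) = lambda = 3.28

3.28, 3.28


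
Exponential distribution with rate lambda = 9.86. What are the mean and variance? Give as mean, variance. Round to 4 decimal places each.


mean = 1/lam, var = 1/lam^2
mean = 1 / 9.86 = 50/493 ≈ 0.101420
lam^2 = 9.86^2 = 97.2196
var = 1 / 97.2196 ≈ 0.010286

0.1014, 0.0103


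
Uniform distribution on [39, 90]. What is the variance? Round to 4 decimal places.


Var = (b-a)^2 / 12
(b-a)^2 = (90 - 39)^2 = 2601
Var = 2601/12 = 216.75

216.7500


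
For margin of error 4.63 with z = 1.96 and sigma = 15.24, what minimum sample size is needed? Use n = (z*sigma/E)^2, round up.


z*sigma/E = 1.96 * 15.24 / 4.63 ≈ 6.451490
(z*sigma/E)^2 ≈ 41.621727
round up: n = 42

42
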